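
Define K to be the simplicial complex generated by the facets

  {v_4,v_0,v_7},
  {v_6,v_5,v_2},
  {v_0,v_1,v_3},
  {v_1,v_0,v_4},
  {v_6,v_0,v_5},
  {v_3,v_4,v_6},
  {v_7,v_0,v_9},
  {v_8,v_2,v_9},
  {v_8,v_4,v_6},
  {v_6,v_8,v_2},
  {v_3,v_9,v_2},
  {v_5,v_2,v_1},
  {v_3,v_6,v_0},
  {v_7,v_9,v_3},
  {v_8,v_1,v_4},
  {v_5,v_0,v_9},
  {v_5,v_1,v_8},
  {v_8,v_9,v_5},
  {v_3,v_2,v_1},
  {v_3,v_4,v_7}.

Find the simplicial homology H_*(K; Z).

We work with the vertex ordering v_0 < v_1 < v_2 < v_3 < v_4 < v_5 < v_6 < v_7 < v_8 < v_9. The simplices of K, each written with vertices in increasing order, are:

  0-simplices (10): [v_0], [v_1], [v_2], [v_3], [v_4], [v_5], [v_6], [v_7], [v_8], [v_9]
  1-simplices (30): (30 of them)
  2-simplices (20): (20 of them)

Hence C_0 ≅ Z^10, C_1 ≅ Z^30, C_2 ≅ Z^20.

Boundary ∂_1: C_1 → C_0 is given by ∂[p,q] = [q] − [p].
The 10×30 boundary matrix has rank 9 and Smith normal form diag(1,1,1,1,1,1,1,1,1).

The boundary map ∂_2: C_2 → C_1 maps a triangle to the signed sum of its edges. For instance
  ∂[v_5,v_8,v_9] = [v_8,v_9] − [v_5,v_9] + [v_5,v_8],
  ∂[v_0,v_1,v_4] = [v_1,v_4] − [v_0,v_4] + [v_0,v_1].
The resulting 30×20 matrix has rank 20, and its Smith normal form has invariant factors (1,1,1,1,1,1,1,1,1,1,1,1,1,1,1,1,1,1,1,2).

From H_k ≅ ker(∂_k) / im(∂_{k+1}) we obtain:

  H_0: rank C_0 − rank ∂_1 = 10 − 9 = 1, and the invariant factors of ∂_1 are all 1, so H_0 ≅ Z.
  H_1: rank ker ∂_1 − rank ∂_2 = (30 − 9) − 20 = 1, and ∂_2 has invariant factor 2 > 1, so H_1 ≅ Z ⊕ Z_2.
  H_2: rank ker ∂_2 − rank ∂_3 = (20 − 20) − 0 = 0, and there is no ∂_3, so H_2 ≅ 0.

H_0 = Z,  H_1 = Z ⊕ Z_2,  H_2 = 0.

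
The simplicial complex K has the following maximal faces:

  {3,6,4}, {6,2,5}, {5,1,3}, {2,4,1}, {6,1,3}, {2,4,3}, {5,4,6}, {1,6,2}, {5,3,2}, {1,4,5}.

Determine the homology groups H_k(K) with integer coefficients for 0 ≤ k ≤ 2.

Order the vertices as 1 < 2 < 3 < 4 < 5 < 6. Listing each simplex with vertices in this order, K has dimension 2 with simplices:

  0-simplices (6): [1], [2], [3], [4], [5], [6]
  1-simplices (15): [1,2], [1,3], [1,4], [1,5], [1,6], [2,3], [2,4], [2,5], [2,6], [3,4], [3,5], [3,6], [4,5], [4,6], [5,6]
  2-simplices (10): [1,2,4], [1,2,6], [1,3,5], [1,3,6], [1,4,5], [2,3,4], [2,3,5], [2,5,6], [3,4,6], [4,5,6]

so the chain groups are C_0 ≅ Z^6, C_1 ≅ Z^15, C_2 ≅ Z^10.

∂_1: C_1 → C_0 maps an edge to its endpoints' difference, ∂[p,q] = q − p. For instance
  ∂[3,6] = [6] − [3].
The resulting 6×15 matrix has rank 5, and its Smith normal form has invariant factors (1,1,1,1,1).

∂_2: C_2 → C_1 sends each 2-simplex [p,q,r] to [q,r] − [p,r] + [p,q]. For instance
  ∂[2,3,4] = [3,4] − [2,4] + [2,3],
  ∂[1,2,6] = [2,6] − [1,6] + [1,2].
The resulting 15×10 matrix has rank 10, and its Smith normal form has invariant factors (1,1,1,1,1,1,1,1,1,2).

Computing H_k = (kernel of ∂_k) / (image of ∂_{k+1}):

  H_0: rank C_0 − rank ∂_1 = 6 − 5 = 1, and the invariant factors of ∂_1 are all 1, so H_0 = Z.
  H_1: rank ker ∂_1 − rank ∂_2 = (15 − 5) − 10 = 0, and ∂_2 has invariant factor 2 > 1, so H_1 = Z_2.
  H_2: rank ker ∂_2 − rank ∂_3 = (10 − 10) − 0 = 0, and there is no ∂_3, so H_2 = 0.

H_0 = Z,  H_1 = Z_2,  H_2 = 0.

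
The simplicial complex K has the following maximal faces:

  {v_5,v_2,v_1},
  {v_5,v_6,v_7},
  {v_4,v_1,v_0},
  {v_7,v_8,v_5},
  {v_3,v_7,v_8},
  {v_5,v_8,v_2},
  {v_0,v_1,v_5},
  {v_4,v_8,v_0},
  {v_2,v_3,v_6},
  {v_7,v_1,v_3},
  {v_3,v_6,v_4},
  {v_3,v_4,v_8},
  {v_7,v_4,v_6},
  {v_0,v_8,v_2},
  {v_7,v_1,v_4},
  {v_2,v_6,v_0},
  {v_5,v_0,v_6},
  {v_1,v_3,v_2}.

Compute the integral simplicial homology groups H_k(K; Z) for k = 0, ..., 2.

H_0 ≅ Z,  H_1 ≅ Z ⊕ Z/2,  H_2 = 0.

We work with the vertex ordering v_0 < v_1 < v_2 < v_3 < v_4 < v_5 < v_6 < v_7 < v_8. The simplices of K, each written with vertices in increasing order, are:

  0-simplices (9): [v_0], [v_1], [v_2], [v_3], [v_4], [v_5], [v_6], [v_7], [v_8]
  1-simplices (27): (27 of them)
  2-simplices (18): (18 of them)

giving chain groups C_0 ≅ Z^9, C_1 ≅ Z^27, C_2 ≅ Z^18.

∂_1: C_1 → C_0 is given by ∂[p,q] = [q] − [p].
The resulting 9×27 matrix has rank 8, and its Smith normal form has invariant factors (1,1,1,1,1,1,1,1).

Boundary ∂_2: C_2 → C_1 acts by ∂[p,q,r] = [q,r] − [p,r] + [p,q]. For instance
  ∂[v_3,v_4,v_6] = [v_4,v_6] − [v_3,v_6] + [v_3,v_4],
  ∂[v_4,v_6,v_7] = [v_6,v_7] − [v_4,v_7] + [v_4,v_6].
This gives a 27×18 integer matrix of rank 18; reducing to Smith normal form yields diagonal entries (1,1,1,1,1,1,1,1,1,1,1,1,1,1,1,1,1,2).

Computing H_k = (kernel of ∂_k) / (image of ∂_{k+1}):

  H_0: rank C_0 − rank ∂_1 = 9 − 8 = 1, and the invariant factors of ∂_1 are all 1, so H_0 ≅ Z.
  H_1: rank ker ∂_1 − rank ∂_2 = (27 − 8) − 18 = 1, and ∂_2 has invariant factor 2 > 1, so H_1 ≅ Z ⊕ Z/2.
  H_2: rank ker ∂_2 − rank ∂_3 = (18 − 18) − 0 = 0, and there is no ∂_3, so H_2 ≅ 0.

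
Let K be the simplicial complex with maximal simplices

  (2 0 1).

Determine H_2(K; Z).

H_2 ≅ 0.

Order the vertices as 0 < 1 < 2. Listing each simplex with vertices in this order, K has dimension 2 with simplices:

  0-simplices (3): [0], [1], [2]
  1-simplices (3): [0,1], [0,2], [1,2]
  2-simplices (1): [0,1,2]

giving chain groups C_0 ≅ Z^3, C_1 ≅ Z^3, C_2 ≅ Z^1.

Boundary ∂_1: C_1 → C_0 maps an edge to its endpoints' difference, ∂[p,q] = q − p.
The 3×3 boundary matrix has rank 2 and Smith normal form diag(1,1).

∂_2: C_2 → C_1 sends each 2-simplex [p,q,r] to [q,r] − [p,r] + [p,q]. For instance
  ∂[0,1,2] = [1,2] − [0,2] + [0,1].
The resulting 3×1 matrix has rank 1, and its Smith normal form has invariant factors (1).

Reading off H_k = ker ∂_k / im ∂_{k+1}:

  H_2: rank ker ∂_2 − rank ∂_3 = (1 − 1) − 0 = 0, and there is no ∂_3, so H_2 = 0.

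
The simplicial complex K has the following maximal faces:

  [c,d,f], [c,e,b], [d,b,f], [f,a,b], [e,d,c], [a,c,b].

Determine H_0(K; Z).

Take the total order a < b < c < d < e < f on the vertex set. Then K (dimension 2) consists of the simplices:

  0-simplices (6): a, b, c, d, e, f
  1-simplices (12): ab, ac, af, bc, bd, be, bf, cd, ce, cf, de, df
  2-simplices (6): abc, abf, bce, bdf, cde, cdf

giving chain groups C_0 ≅ Z^6, C_1 ≅ Z^12, C_2 ≅ Z^6.

The boundary map ∂_1: C_1 → C_0 is given by ∂[p,q] = [q] − [p].
As a 6×12 matrix over Z this has rank 5, with invariant factors (1,1,1,1,1).

∂_2: C_2 → C_1 sends each 2-simplex [p,q,r] to [q,r] − [p,r] + [p,q]. For instance
  ∂abf = bf − af + ab,
  ∂abc = bc − ac + ab.
As a 12×6 matrix over Z this has rank 6, with invariant factors (1,1,1,1,1,1).

Reading off H_k = ker ∂_k / im ∂_{k+1}:

  H_0: rank C_0 − rank ∂_1 = 6 − 5 = 1, and the invariant factors of ∂_1 are all 1, so H_0 = Z.

(K is a triangulation of the cylinder S^1 x I.)

H_0 ≅ Z.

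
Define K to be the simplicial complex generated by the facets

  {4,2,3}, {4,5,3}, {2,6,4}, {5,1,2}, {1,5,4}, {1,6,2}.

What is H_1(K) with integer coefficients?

H_1 ≅ Z.

Order the vertices as 1 < 2 < 3 < 4 < 5 < 6. Listing each simplex with vertices in this order, K has dimension 2 with simplices:

  0-simplices (6): [1], [2], [3], [4], [5], [6]
  1-simplices (12): [1,2], [1,4], [1,5], [1,6], [2,3], [2,4], [2,5], [2,6], [3,4], [3,5], [4,5], [4,6]
  2-simplices (6): [1,2,5], [1,2,6], [1,4,5], [2,3,4], [2,4,6], [3,4,5]

giving chain groups C_0 ≅ Z^6, C_1 ≅ Z^12, C_2 ≅ Z^6.

The boundary map ∂_1: C_1 → C_0 is given by ∂[p,q] = [q] − [p]. For instance
  ∂[2,4] = [4] − [2].
This gives a 6×12 integer matrix of rank 5; reducing to Smith normal form yields diagonal entries (1,1,1,1,1).

Boundary ∂_2: C_2 → C_1 acts by ∂[p,q,r] = [q,r] − [p,r] + [p,q]. For instance
  ∂[2,4,6] = [4,6] − [2,6] + [2,4],
  ∂[1,4,5] = [4,5] − [1,5] + [1,4].
This gives a 12×6 integer matrix of rank 6; reducing to Smith normal form yields diagonal entries (1,1,1,1,1,1).

From H_k ≅ ker(∂_k) / im(∂_{k+1}) we obtain:

  H_1: rank ker ∂_1 − rank ∂_2 = (12 − 5) − 6 = 1, and the invariant factors of ∂_2 are all 1, so H_1 = Z.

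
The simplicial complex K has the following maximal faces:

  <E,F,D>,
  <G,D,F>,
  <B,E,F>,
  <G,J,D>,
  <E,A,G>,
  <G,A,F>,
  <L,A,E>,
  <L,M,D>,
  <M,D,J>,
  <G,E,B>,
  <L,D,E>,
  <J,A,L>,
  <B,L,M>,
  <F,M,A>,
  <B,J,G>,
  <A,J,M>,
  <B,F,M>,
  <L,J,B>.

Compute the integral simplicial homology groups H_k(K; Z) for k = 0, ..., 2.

We work with the vertex ordering A < B < D < E < F < G < J < L < M. The simplices of K, each written with vertices in increasing order, are:

  0-simplices (9): A, B, D, E, F, G, J, L, M
  1-simplices (27): AE, AF, AG, AJ, AL, AM, BE, BF, BG, BJ, BL, BM, DE, DF, DG, DJ, DL, DM, EF, EG, EL, FG, FM, GJ, JL, JM, LM
  2-simplices (18): AEG, AEL, AFG, AFM, AJL, AJM, BEF, BEG, BFM, BGJ, BJL, BLM, DEF, DEL, DFG, DGJ, DJM, DLM

so the chain groups are C_0 ≅ Z^9, C_1 ≅ Z^27, C_2 ≅ Z^18.

The boundary map ∂_1: C_1 → C_0 sends each edge [p,q] (with p < q) to q − p.
This gives a 9×27 integer matrix of rank 8; reducing to Smith normal form yields diagonal entries (1,1,1,1,1,1,1,1).

∂_2: C_2 → C_1 sends each 2-simplex [p,q,r] to [q,r] − [p,r] + [p,q]. For instance
  ∂DEF = EF − DF + DE,
  ∂AFM = FM − AM + AF.
As a 27×18 matrix over Z this has rank 18, with invariant factors (1,1,1,1,1,1,1,1,1,1,1,1,1,1,1,1,1,2).

Now H_k = ker ∂_k / im ∂_{k+1}, so:

  H_0: rank C_0 − rank ∂_1 = 9 − 8 = 1, and the invariant factors of ∂_1 are all 1, so H_0 = Z.
  H_1: rank ker ∂_1 − rank ∂_2 = (27 − 8) − 18 = 1, and ∂_2 has invariant factor 2 > 1, so H_1 = Z × Z/2.
  H_2: rank ker ∂_2 − rank ∂_3 = (18 − 18) − 0 = 0, and there is no ∂_3, so H_2 = 0.

As a check, the Euler characteristic is 9 − 27 + 18 = 0, which agrees with 1 − 1 + 0 = 0.

H_0 = Z,  H_1 = Z × Z/2,  H_2 = 0.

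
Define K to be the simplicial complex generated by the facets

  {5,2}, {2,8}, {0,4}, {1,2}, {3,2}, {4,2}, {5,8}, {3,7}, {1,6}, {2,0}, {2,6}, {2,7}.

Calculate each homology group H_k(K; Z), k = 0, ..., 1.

H_0 ≅ Z,  H_1 ≅ Z^4.

Take the total order 0 < 1 < 2 < 3 < 4 < 5 < 6 < 7 < 8 on the vertex set. Then K (dimension 1) consists of the simplices:

  0-simplices (9): [0], [1], [2], [3], [4], [5], [6], [7], [8]
  1-simplices (12): [0,2], [0,4], [1,2], [1,6], [2,3], [2,4], [2,5], [2,6], [2,7], [2,8], [3,7], [5,8]

so the chain groups are C_0 ≅ Z^9, C_1 ≅ Z^12.

∂_1: C_1 → C_0 maps an edge to its endpoints' difference, ∂[p,q] = q − p. For instance
  ∂[3,7] = [7] − [3].
As a 9×12 matrix over Z this has rank 8, with invariant factors (1,1,1,1,1,1,1,1).

Now H_k = ker ∂_k / im ∂_{k+1}, so:

  H_0: rank C_0 − rank ∂_1 = 9 − 8 = 1, and the invariant factors of ∂_1 are all 1, so H_0 = Z.
  H_1: rank ker ∂_1 − rank ∂_2 = (12 − 8) − 0 = 4, and there is no ∂_2, so H_1 = Z^4.

(K is a triangulation of a wedge of 4 circles.)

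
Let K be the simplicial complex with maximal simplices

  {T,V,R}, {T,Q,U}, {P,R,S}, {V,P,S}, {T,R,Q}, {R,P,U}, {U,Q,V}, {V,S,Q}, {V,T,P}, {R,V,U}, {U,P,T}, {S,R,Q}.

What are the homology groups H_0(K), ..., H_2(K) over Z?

H_0 ≅ Z,  H_1 ≅ Z/2,  H_2 = 0.

K has 7 vertices, 18 edges, 12 triangles.
rank ∂_0 = 0, rank ∂_1 = 6 ⇒ b_0 = 7 − 0 − 6 = 1; all invariant factors of ∂_1 are 1 so no torsion. So H_0 ≅ Z.
rank ∂_1 = 6, rank ∂_2 = 12 ⇒ b_1 = 18 − 6 − 12 = 0; ∂_2 has invariant factor(s) [2] giving torsion. So H_1 ≅ Z/2.
rank ∂_2 = 12, rank ∂_3 = 0 ⇒ b_2 = 12 − 12 − 0 = 0. So H_2 ≅ 0.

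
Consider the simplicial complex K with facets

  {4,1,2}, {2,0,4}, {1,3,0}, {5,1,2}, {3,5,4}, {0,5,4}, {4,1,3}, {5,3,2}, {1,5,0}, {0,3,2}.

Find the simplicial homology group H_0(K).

H_0 ≅ Z.

Order the vertices as 0 < 1 < 2 < 3 < 4 < 5. Listing each simplex with vertices in this order, K has dimension 2 with simplices:

  0-simplices (6): [0], [1], [2], [3], [4], [5]
  1-simplices (15): [0,1], [0,2], [0,3], [0,4], [0,5], [1,2], [1,3], [1,4], [1,5], [2,3], [2,4], [2,5], [3,4], [3,5], [4,5]
  2-simplices (10): [0,1,3], [0,1,5], [0,2,3], [0,2,4], [0,4,5], [1,2,4], [1,2,5], [1,3,4], [2,3,5], [3,4,5]

Hence C_0 ≅ Z^6, C_1 ≅ Z^15, C_2 ≅ Z^10.

Boundary ∂_1: C_1 → C_0 is given by ∂[p,q] = [q] − [p]. For instance
  ∂[1,2] = [2] − [1].
The resulting 6×15 matrix has rank 5, and its Smith normal form has invariant factors (1,1,1,1,1).

Boundary ∂_2: C_2 → C_1 sends each 2-simplex [p,q,r] to [q,r] − [p,r] + [p,q]. For instance
  ∂[1,2,5] = [2,5] − [1,5] + [1,2],
  ∂[0,2,4] = [2,4] − [0,4] + [0,2].
The 15×10 boundary matrix has rank 10 and Smith normal form diag(1,1,1,1,1,1,1,1,1,2).

Now H_k = ker ∂_k / im ∂_{k+1}, so:

  H_0: rank C_0 − rank ∂_1 = 6 − 5 = 1, and the invariant factors of ∂_1 are all 1, so H_0 ≅ Z.

(K is a triangulation of the real projective plane RP^2.)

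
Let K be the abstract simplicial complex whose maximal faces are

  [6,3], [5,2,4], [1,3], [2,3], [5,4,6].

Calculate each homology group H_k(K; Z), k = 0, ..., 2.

We work with the vertex ordering 1 < 2 < 3 < 4 < 5 < 6. The simplices of K, each written with vertices in increasing order, are:

  0-simplices (6): [1], [2], [3], [4], [5], [6]
  1-simplices (8): [1,3], [2,3], [2,4], [2,5], [3,6], [4,5], [4,6], [5,6]
  2-simplices (2): [2,4,5], [4,5,6]

so the chain groups are C_0 ≅ Z^6, C_1 ≅ Z^8, C_2 ≅ Z^2.

∂_1: C_1 → C_0 sends each edge [p,q] (with p < q) to q − p. For instance
  ∂[5,6] = [6] − [5].
As a 6×8 matrix over Z this has rank 5, with invariant factors (1,1,1,1,1).

Boundary ∂_2: C_2 → C_1 maps a triangle to the signed sum of its edges. For instance
  ∂[4,5,6] = [5,6] − [4,6] + [4,5],
  ∂[2,4,5] = [4,5] − [2,5] + [2,4].
This gives a 8×2 integer matrix of rank 2; reducing to Smith normal form yields diagonal entries (1,1).

From H_k ≅ ker(∂_k) / im(∂_{k+1}) we obtain:

  H_0: rank C_0 − rank ∂_1 = 6 − 5 = 1, and the invariant factors of ∂_1 are all 1, so H_0 = Z.
  H_1: rank ker ∂_1 − rank ∂_2 = (8 − 5) − 2 = 1, and the invariant factors of ∂_2 are all 1, so H_1 = Z.
  H_2: rank ker ∂_2 − rank ∂_3 = (2 − 2) − 0 = 0, and there is no ∂_3, so H_2 = 0.

H_0 ≅ Z,  H_1 ≅ Z,  H_2 = 0.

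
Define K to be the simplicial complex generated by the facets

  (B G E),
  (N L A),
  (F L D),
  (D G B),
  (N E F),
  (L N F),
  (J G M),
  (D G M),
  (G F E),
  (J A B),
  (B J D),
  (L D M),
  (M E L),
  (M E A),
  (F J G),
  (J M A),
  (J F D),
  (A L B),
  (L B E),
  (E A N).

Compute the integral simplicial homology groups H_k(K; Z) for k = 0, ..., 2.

K has 10 vertices, 30 edges, 20 triangles.
rank ∂_0 = 0, rank ∂_1 = 9 ⇒ b_0 = 10 − 0 − 9 = 1; all invariant factors of ∂_1 are 1 so no torsion. So H_0 ≅ Z.
rank ∂_1 = 9, rank ∂_2 = 20 ⇒ b_1 = 30 − 9 − 20 = 1; ∂_2 has invariant factor(s) [2] giving torsion. So H_1 ≅ Z ⊕ Z_2.
rank ∂_2 = 20, rank ∂_3 = 0 ⇒ b_2 = 20 − 20 − 0 = 0. So H_2 ≅ 0.

H_0 = Z,  H_1 = Z ⊕ Z_2,  H_2 = 0.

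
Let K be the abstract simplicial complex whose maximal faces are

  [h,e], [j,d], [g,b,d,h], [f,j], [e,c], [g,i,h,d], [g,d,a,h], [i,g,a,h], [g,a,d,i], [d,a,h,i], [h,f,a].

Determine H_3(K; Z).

Order the vertices as a < b < c < d < e < f < g < h < i < j. Listing each simplex with vertices in this order, K has dimension 3 with simplices:

  0-simplices (10): a, b, c, d, e, f, g, h, i, j
  1-simplices (19): ad, af, ag, ah, ai, bd, bg, bh, ce, dg, dh, di, dj, eh, fh, fj, gh, gi, hi
  2-simplices (14): adg, adh, adi, afh, agh, agi, ahi, bdg, bdh, bgh, dgh, dgi, dhi, ghi
  3-simplices (6): adgh, adgi, adhi, aghi, bdgh, dghi

so the chain groups are C_0 ≅ Z^10, C_1 ≅ Z^19, C_2 ≅ Z^14, C_3 ≅ Z^6.

∂_1: C_1 → C_0 maps an edge to its endpoints' difference, ∂[p,q] = q − p. For instance
  ∂bh = h − b.
The 10×19 boundary matrix has rank 9 and Smith normal form diag(1,1,1,1,1,1,1,1,1).

∂_2: C_2 → C_1 maps a triangle to the signed sum of its edges. For instance
  ∂dhi = hi − di + dh,
  ∂adh = dh − ah + ad.
This gives a 19×14 integer matrix of rank 9; reducing to Smith normal form yields diagonal entries (1,1,1,1,1,1,1,1,1).

Boundary ∂_3: C_3 → C_2 sends each 3-simplex σ to the alternating sum Σ_i (−1)^i (σ with its i-th vertex removed). For instance
  ∂bdgh = dgh − bgh + bdh − bdg,
  ∂aghi = ghi − ahi + agi − agh.
This gives a 14×6 integer matrix of rank 5; reducing to Smith normal form yields diagonal entries (1,1,1,1,1).

Reading off H_k = ker ∂_k / im ∂_{k+1}:

  H_3: rank ker ∂_3 − rank ∂_4 = (6 − 5) − 0 = 1, and there is no ∂_4, so H_3 ≅ Z.

H_3 = Z.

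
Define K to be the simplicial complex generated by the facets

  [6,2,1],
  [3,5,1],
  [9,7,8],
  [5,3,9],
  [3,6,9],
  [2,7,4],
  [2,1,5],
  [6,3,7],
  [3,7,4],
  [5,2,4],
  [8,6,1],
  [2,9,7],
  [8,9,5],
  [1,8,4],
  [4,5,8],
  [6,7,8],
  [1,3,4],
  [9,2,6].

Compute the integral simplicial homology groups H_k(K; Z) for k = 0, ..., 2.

H_0 = Z,  H_1 = Z ⊕ Z/2Z,  H_2 = 0.

We work with the vertex ordering 1 < 2 < 3 < 4 < 5 < 6 < 7 < 8 < 9. The simplices of K, each written with vertices in increasing order, are:

  0-simplices (9): [1], [2], [3], [4], [5], [6], [7], [8], [9]
  1-simplices (27): (27 of them)
  2-simplices (18): [1,2,5], [1,2,6], [1,3,4], [1,3,5], [1,4,8], [1,6,8], [2,4,5], [2,4,7], [2,6,9], [2,7,9], [3,4,7], [3,5,9], [3,6,7], [3,6,9], [4,5,8], [5,8,9], [6,7,8], [7,8,9]

so the chain groups are C_0 ≅ Z^9, C_1 ≅ Z^27, C_2 ≅ Z^18.

Boundary ∂_1: C_1 → C_0 maps an edge to its endpoints' difference, ∂[p,q] = q − p. For instance
  ∂[2,5] = [5] − [2].
The 9×27 boundary matrix has rank 8 and Smith normal form diag(1,1,1,1,1,1,1,1).

The boundary map ∂_2: C_2 → C_1 sends each 2-simplex [p,q,r] to [q,r] − [p,r] + [p,q]. For instance
  ∂[1,6,8] = [6,8] − [1,8] + [1,6],
  ∂[3,4,7] = [4,7] − [3,7] + [3,4].
This gives a 27×18 integer matrix of rank 18; reducing to Smith normal form yields diagonal entries (1,1,1,1,1,1,1,1,1,1,1,1,1,1,1,1,1,2).

Now H_k = ker ∂_k / im ∂_{k+1}, so:

  H_0: rank C_0 − rank ∂_1 = 9 − 8 = 1, and the invariant factors of ∂_1 are all 1, so H_0 = Z.
  H_1: rank ker ∂_1 − rank ∂_2 = (27 − 8) − 18 = 1, and ∂_2 has invariant factor 2 > 1, so H_1 = Z ⊕ Z/2Z.
  H_2: rank ker ∂_2 − rank ∂_3 = (18 − 18) − 0 = 0, and there is no ∂_3, so H_2 = 0.

As a check, the Euler characteristic is 9 − 27 + 18 = 0, which agrees with 1 − 1 + 0 = 0.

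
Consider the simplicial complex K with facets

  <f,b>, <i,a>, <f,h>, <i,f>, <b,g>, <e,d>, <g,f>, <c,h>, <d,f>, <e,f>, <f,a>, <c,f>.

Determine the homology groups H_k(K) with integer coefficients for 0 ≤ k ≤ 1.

H_0 ≅ Z,  H_1 ≅ Z^4.

Order the vertices as a < b < c < d < e < f < g < h < i. Listing each simplex with vertices in this order, K has dimension 1 with simplices:

  0-simplices (9): a, b, c, d, e, f, g, h, i
  1-simplices (12): af, ai, bf, bg, cf, ch, de, df, ef, fg, fh, fi

so the chain groups are C_0 ≅ Z^9, C_1 ≅ Z^12.

∂_1: C_1 → C_0 maps an edge to its endpoints' difference, ∂[p,q] = q − p. For instance
  ∂de = e − d.
The resulting 9×12 matrix has rank 8, and its Smith normal form has invariant factors (1,1,1,1,1,1,1,1).

Now H_k = ker ∂_k / im ∂_{k+1}, so:

  H_0: rank C_0 − rank ∂_1 = 9 − 8 = 1, and the invariant factors of ∂_1 are all 1, so H_0 = Z.
  H_1: rank ker ∂_1 − rank ∂_2 = (12 − 8) − 0 = 4, and there is no ∂_2, so H_1 = Z^4.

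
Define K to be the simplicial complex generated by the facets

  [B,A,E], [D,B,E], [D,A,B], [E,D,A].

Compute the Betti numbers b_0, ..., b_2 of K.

We work with the vertex ordering A < B < D < E. The simplices of K, each written with vertices in increasing order, are:

  0-simplices (4): A, B, D, E
  1-simplices (6): AB, AD, AE, BD, BE, DE
  2-simplices (4): ABD, ABE, ADE, BDE

so the chain groups are C_0 ≅ Z^4, C_1 ≅ Z^6, C_2 ≅ Z^4.

The boundary map ∂_1: C_1 → C_0 maps an edge to its endpoints' difference, ∂[p,q] = q − p.
The resulting 4×6 matrix has rank 3, and its Smith normal form has invariant factors (1,1,1).

Boundary ∂_2: C_2 → C_1 acts by ∂[p,q,r] = [q,r] − [p,r] + [p,q]. For instance
  ∂ABE = BE − AE + AB,
  ∂BDE = DE − BE + BD.
The resulting 6×4 matrix has rank 3, and its Smith normal form has invariant factors (1,1,1).

Now H_k = ker ∂_k / im ∂_{k+1}, so:

  H_0: rank C_0 − rank ∂_1 = 4 − 3 = 1, and the invariant factors of ∂_1 are all 1, so H_0 = Z.
  H_1: rank ker ∂_1 − rank ∂_2 = (6 − 3) − 3 = 0, and the invariant factors of ∂_2 are all 1, so H_1 = 0.
  H_2: rank ker ∂_2 − rank ∂_3 = (4 − 3) − 0 = 1, and there is no ∂_3, so H_2 = Z.

(K is a triangulation of the 2-sphere S^2.)

Hence the Betti numbers are b_0 = 1, b_1 = 0, b_2 = 1.

b_0 = 1, b_1 = 0, b_2 = 1.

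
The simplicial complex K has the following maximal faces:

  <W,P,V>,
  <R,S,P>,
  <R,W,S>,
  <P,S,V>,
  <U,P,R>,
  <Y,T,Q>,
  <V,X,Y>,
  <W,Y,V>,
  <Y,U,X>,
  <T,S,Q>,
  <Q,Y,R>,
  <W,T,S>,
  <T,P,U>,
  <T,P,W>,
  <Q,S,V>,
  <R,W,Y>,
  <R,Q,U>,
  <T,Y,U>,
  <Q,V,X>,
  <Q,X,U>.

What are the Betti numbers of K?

b_0 = 1, b_1 = 1, b_2 = 0.

We work with the vertex ordering P < Q < R < S < T < U < V < W < X < Y. The simplices of K, each written with vertices in increasing order, are:

  0-simplices (10): P, Q, R, S, T, U, V, W, X, Y
  1-simplices (30): PR, PS, PT, PU, PV, PW, QR, QS, QT, QU, QV, QX, QY, RS, RU, RW, RY, ST, SV, SW, TU, TW, TY, UX, UY, VW, VX, VY, WY, XY
  2-simplices (20): PRS, PRU, PSV, PTU, PTW, PVW, QRU, QRY, QST, QSV, QTY, QUX, QVX, RSW, RWY, STW, TUY, UXY, VWY, VXY

giving chain groups C_0 ≅ Z^10, C_1 ≅ Z^30, C_2 ≅ Z^20.

∂_1: C_1 → C_0 sends each edge [p,q] (with p < q) to q − p. For instance
  ∂VW = W − V.
This gives a 10×30 integer matrix of rank 9; reducing to Smith normal form yields diagonal entries (1,1,1,1,1,1,1,1,1).

Boundary ∂_2: C_2 → C_1 maps a triangle to the signed sum of its edges. For instance
  ∂PRU = RU − PU + PR,
  ∂PSV = SV − PV + PS.
The 30×20 boundary matrix has rank 20 and Smith normal form diag(1,1,1,1,1,1,1,1,1,1,1,1,1,1,1,1,1,1,1,2).

Now H_k = ker ∂_k / im ∂_{k+1}, so:

  H_0: rank C_0 − rank ∂_1 = 10 − 9 = 1, and the invariant factors of ∂_1 are all 1, so H_0 ≅ Z.
  H_1: rank ker ∂_1 − rank ∂_2 = (30 − 9) − 20 = 1, and ∂_2 has invariant factor 2 > 1, so H_1 ≅ Z ⊕ Z/2.
  H_2: rank ker ∂_2 − rank ∂_3 = (20 − 20) − 0 = 0, and there is no ∂_3, so H_2 ≅ 0.

(K is a triangulation of the Klein bottle.)

Hence the Betti numbers are b_0 = 1, b_1 = 1, b_2 = 0.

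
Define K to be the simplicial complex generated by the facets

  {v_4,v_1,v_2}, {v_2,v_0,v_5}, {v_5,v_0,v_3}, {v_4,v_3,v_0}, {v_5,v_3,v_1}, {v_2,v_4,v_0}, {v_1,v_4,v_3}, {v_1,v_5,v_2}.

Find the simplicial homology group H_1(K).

H_1 = 0.

Fix the vertex order v_0 < v_1 < v_2 < v_3 < v_4 < v_5 and write every simplex with vertices in increasing order. Then dim K = 2 and the simplices of K are:

  0-simplices (6): [v_0], [v_1], [v_2], [v_3], [v_4], [v_5]
  1-simplices (12): [v_0,v_2], [v_0,v_3], [v_0,v_4], [v_0,v_5], [v_1,v_2], [v_1,v_3], [v_1,v_4], [v_1,v_5], [v_2,v_4], [v_2,v_5], [v_3,v_4], [v_3,v_5]
  2-simplices (8): [v_0,v_2,v_4], [v_0,v_2,v_5], [v_0,v_3,v_4], [v_0,v_3,v_5], [v_1,v_2,v_4], [v_1,v_2,v_5], [v_1,v_3,v_4], [v_1,v_3,v_5]

giving chain groups C_0 ≅ Z^6, C_1 ≅ Z^12, C_2 ≅ Z^8.

∂_1: C_1 → C_0 maps an edge to its endpoints' difference, ∂[p,q] = q − p. For instance
  ∂[v_0,v_2] = [v_2] − [v_0].
The 6×12 boundary matrix has rank 5 and Smith normal form diag(1,1,1,1,1).

∂_2: C_2 → C_1 sends each 2-simplex [p,q,r] to [q,r] − [p,r] + [p,q]. For instance
  ∂[v_1,v_2,v_4] = [v_2,v_4] − [v_1,v_4] + [v_1,v_2],
  ∂[v_1,v_2,v_5] = [v_2,v_5] − [v_1,v_5] + [v_1,v_2].
As a 12×8 matrix over Z this has rank 7, with invariant factors (1,1,1,1,1,1,1).

Now H_k = ker ∂_k / im ∂_{k+1}, so:

  H_1: rank ker ∂_1 − rank ∂_2 = (12 − 5) − 7 = 0, and the invariant factors of ∂_2 are all 1, so H_1 = 0.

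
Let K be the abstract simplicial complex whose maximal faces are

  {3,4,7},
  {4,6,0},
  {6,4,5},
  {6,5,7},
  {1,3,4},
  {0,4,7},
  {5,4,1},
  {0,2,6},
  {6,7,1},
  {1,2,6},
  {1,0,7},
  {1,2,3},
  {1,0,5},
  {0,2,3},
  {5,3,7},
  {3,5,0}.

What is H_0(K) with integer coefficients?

K has 8 vertices, 24 edges, 16 triangles.
rank ∂_0 = 0, rank ∂_1 = 7 ⇒ b_0 = 8 − 0 − 7 = 1; all invariant factors of ∂_1 are 1 so no torsion. So H_0 = Z.

H_0 = Z.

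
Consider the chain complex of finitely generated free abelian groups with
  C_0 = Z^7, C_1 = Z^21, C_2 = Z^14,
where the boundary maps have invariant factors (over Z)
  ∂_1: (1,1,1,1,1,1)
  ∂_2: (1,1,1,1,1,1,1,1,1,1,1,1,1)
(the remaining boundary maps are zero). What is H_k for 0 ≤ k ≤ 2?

H_0 = Z,  H_1 = Z^2,  H_2 = Z.

H_0: b_0 = 7 − 0 − 6 = 1; torsion from ∂_1 factors > 1: none. So H_0 = Z.
H_1: b_1 = 21 − 6 − 13 = 2; torsion from ∂_2 factors > 1: none. So H_1 = Z^2.
H_2: b_2 = 14 − 13 − 0 = 1; torsion from ∂_3 factors > 1: none. So H_2 = Z.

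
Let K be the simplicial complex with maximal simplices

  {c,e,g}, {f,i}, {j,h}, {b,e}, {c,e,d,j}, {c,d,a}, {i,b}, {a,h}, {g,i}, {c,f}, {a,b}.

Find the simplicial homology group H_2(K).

H_2 = 0.

We work with the vertex ordering a < b < c < d < e < f < g < h < i < j. The simplices of K, each written with vertices in increasing order, are:

  0-simplices (10): a, b, c, d, e, f, g, h, i, j
  1-simplices (18): ab, ac, ad, ah, be, bi, cd, ce, cf, cg, cj, de, dj, eg, ej, fi, gi, hj
  2-simplices (6): acd, cde, cdj, ceg, cej, dej
  3-simplices (1): cdej

so the chain groups are C_0 ≅ Z^10, C_1 ≅ Z^18, C_2 ≅ Z^6, C_3 ≅ Z^1.

The boundary map ∂_1: C_1 → C_0 is given by ∂[p,q] = [q] − [p]. For instance
  ∂hj = j − h.
The resulting 10×18 matrix has rank 9, and its Smith normal form has invariant factors (1,1,1,1,1,1,1,1,1).

The boundary map ∂_2: C_2 → C_1 acts by ∂[p,q,r] = [q,r] − [p,r] + [p,q]. For instance
  ∂ceg = eg − cg + ce,
  ∂cej = ej − cj + ce.
The resulting 18×6 matrix has rank 5, and its Smith normal form has invariant factors (1,1,1,1,1).

Boundary ∂_3: C_3 → C_2 sends each 3-simplex σ to the alternating sum Σ_i (−1)^i (σ with its i-th vertex removed). For instance
  ∂cdej = dej − cej + cdj − cde.
The 6×1 boundary matrix has rank 1 and Smith normal form diag(1).

Computing H_k = (kernel of ∂_k) / (image of ∂_{k+1}):

  H_2: rank ker ∂_2 − rank ∂_3 = (6 − 5) − 1 = 0, and the invariant factors of ∂_3 are all 1, so H_2 ≅ 0.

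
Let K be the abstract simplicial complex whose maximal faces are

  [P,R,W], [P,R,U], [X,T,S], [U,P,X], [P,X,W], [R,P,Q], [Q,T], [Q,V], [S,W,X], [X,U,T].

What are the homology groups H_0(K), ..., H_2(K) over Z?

Fix the vertex order P < Q < R < S < T < U < V < W < X and write every simplex with vertices in increasing order. Then dim K = 2 and the simplices of K are:

  0-simplices (9): P, Q, R, S, T, U, V, W, X
  1-simplices (17): PQ, PR, PU, PW, PX, QR, QT, QV, RU, RW, ST, SW, SX, TU, TX, UX, WX
  2-simplices (8): PQR, PRU, PRW, PUX, PWX, STX, SWX, TUX

so the chain groups are C_0 ≅ Z^9, C_1 ≅ Z^17, C_2 ≅ Z^8.

Boundary ∂_1: C_1 → C_0 is given by ∂[p,q] = [q] − [p]. For instance
  ∂TX = X − T.
As a 9×17 matrix over Z this has rank 8, with invariant factors (1,1,1,1,1,1,1,1).

Boundary ∂_2: C_2 → C_1 acts by ∂[p,q,r] = [q,r] − [p,r] + [p,q]. For instance
  ∂SWX = WX − SX + SW,
  ∂STX = TX − SX + ST.
This gives a 17×8 integer matrix of rank 8; reducing to Smith normal form yields diagonal entries (1,1,1,1,1,1,1,1).

Computing H_k = (kernel of ∂_k) / (image of ∂_{k+1}):

  H_0: rank C_0 − rank ∂_1 = 9 − 8 = 1, and the invariant factors of ∂_1 are all 1, so H_0 ≅ Z.
  H_1: rank ker ∂_1 − rank ∂_2 = (17 − 8) − 8 = 1, and the invariant factors of ∂_2 are all 1, so H_1 ≅ Z.
  H_2: rank ker ∂_2 − rank ∂_3 = (8 − 8) − 0 = 0, and there is no ∂_3, so H_2 ≅ 0.

As a check, the Euler characteristic is 9 − 17 + 8 = 0, which agrees with 1 − 1 + 0 = 0.

H_0 = Z,  H_1 = Z,  H_2 = 0.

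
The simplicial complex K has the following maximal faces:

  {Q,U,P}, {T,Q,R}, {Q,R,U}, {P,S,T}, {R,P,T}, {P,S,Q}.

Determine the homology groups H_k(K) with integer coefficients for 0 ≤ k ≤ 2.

H_0 ≅ Z,  H_1 ≅ Z,  H_2 = 0.

We work with the vertex ordering P < Q < R < S < T < U. The simplices of K, each written with vertices in increasing order, are:

  0-simplices (6): P, Q, R, S, T, U
  1-simplices (12): PQ, PR, PS, PT, PU, QR, QS, QT, QU, RT, RU, ST
  2-simplices (6): PQS, PQU, PRT, PST, QRT, QRU

giving chain groups C_0 ≅ Z^6, C_1 ≅ Z^12, C_2 ≅ Z^6.

The boundary map ∂_1: C_1 → C_0 is given by ∂[p,q] = [q] − [p].
The resulting 6×12 matrix has rank 5, and its Smith normal form has invariant factors (1,1,1,1,1).

∂_2: C_2 → C_1 sends each 2-simplex [p,q,r] to [q,r] − [p,r] + [p,q]. For instance
  ∂PQS = QS − PS + PQ,
  ∂QRU = RU − QU + QR.
The resulting 12×6 matrix has rank 6, and its Smith normal form has invariant factors (1,1,1,1,1,1).

Reading off H_k = ker ∂_k / im ∂_{k+1}:

  H_0: rank C_0 − rank ∂_1 = 6 − 5 = 1, and the invariant factors of ∂_1 are all 1, so H_0 ≅ Z.
  H_1: rank ker ∂_1 − rank ∂_2 = (12 − 5) − 6 = 1, and the invariant factors of ∂_2 are all 1, so H_1 ≅ Z.
  H_2: rank ker ∂_2 − rank ∂_3 = (6 − 6) − 0 = 0, and there is no ∂_3, so H_2 ≅ 0.

As a check, the Euler characteristic is 6 − 12 + 6 = 0, which agrees with 1 − 1 + 0 = 0.
(K is a triangulation of the cylinder S^1 x I.)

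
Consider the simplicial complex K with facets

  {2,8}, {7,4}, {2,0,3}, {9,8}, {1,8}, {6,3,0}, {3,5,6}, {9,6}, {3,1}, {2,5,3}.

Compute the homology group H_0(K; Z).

H_0 = Z^2.

We work with the vertex ordering 0 < 1 < 2 < 3 < 4 < 5 < 6 < 7 < 8 < 9. The simplices of K, each written with vertices in increasing order, are:

  0-simplices (10): [0], [1], [2], [3], [4], [5], [6], [7], [8], [9]
  1-simplices (14): [0,2], [0,3], [0,6], [1,3], [1,8], [2,3], [2,5], [2,8], [3,5], [3,6], [4,7], [5,6], [6,9], [8,9]
  2-simplices (4): [0,2,3], [0,3,6], [2,3,5], [3,5,6]

so the chain groups are C_0 ≅ Z^10, C_1 ≅ Z^14, C_2 ≅ Z^4.

∂_1: C_1 → C_0 sends each edge [p,q] (with p < q) to q − p.
The resulting 10×14 matrix has rank 8, and its Smith normal form has invariant factors (1,1,1,1,1,1,1,1).

The boundary map ∂_2: C_2 → C_1 maps a triangle to the signed sum of its edges. For instance
  ∂[2,3,5] = [3,5] − [2,5] + [2,3],
  ∂[0,2,3] = [2,3] − [0,3] + [0,2].
As a 14×4 matrix over Z this has rank 4, with invariant factors (1,1,1,1).

From H_k ≅ ker(∂_k) / im(∂_{k+1}) we obtain:

  H_0: rank C_0 − rank ∂_1 = 10 − 8 = 2, and the invariant factors of ∂_1 are all 1, so H_0 = Z^2.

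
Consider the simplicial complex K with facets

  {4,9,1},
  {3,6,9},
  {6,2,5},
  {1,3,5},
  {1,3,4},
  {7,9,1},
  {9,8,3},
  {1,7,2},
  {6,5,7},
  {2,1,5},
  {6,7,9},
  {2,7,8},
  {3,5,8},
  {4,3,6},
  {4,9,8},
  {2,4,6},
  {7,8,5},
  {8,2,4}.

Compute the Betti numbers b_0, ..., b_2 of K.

b_0 = 1, b_1 = 1, b_2 = 0.

We work with the vertex ordering 1 < 2 < 3 < 4 < 5 < 6 < 7 < 8 < 9. The simplices of K, each written with vertices in increasing order, are:

  0-simplices (9): [1], [2], [3], [4], [5], [6], [7], [8], [9]
  1-simplices (27): (27 of them)
  2-simplices (18): [1,2,5], [1,2,7], [1,3,4], [1,3,5], [1,4,9], [1,7,9], [2,4,6], [2,4,8], [2,5,6], [2,7,8], [3,4,6], [3,5,8], [3,6,9], [3,8,9], [4,8,9], [5,6,7], [5,7,8], [6,7,9]

Hence C_0 ≅ Z^9, C_1 ≅ Z^27, C_2 ≅ Z^18.

Boundary ∂_1: C_1 → C_0 maps an edge to its endpoints' difference, ∂[p,q] = q − p. For instance
  ∂[1,4] = [4] − [1].
This gives a 9×27 integer matrix of rank 8; reducing to Smith normal form yields diagonal entries (1,1,1,1,1,1,1,1).

The boundary map ∂_2: C_2 → C_1 maps a triangle to the signed sum of its edges. For instance
  ∂[1,2,5] = [2,5] − [1,5] + [1,2],
  ∂[1,7,9] = [7,9] − [1,9] + [1,7].
The resulting 27×18 matrix has rank 18, and its Smith normal form has invariant factors (1,1,1,1,1,1,1,1,1,1,1,1,1,1,1,1,1,2).

Now H_k = ker ∂_k / im ∂_{k+1}, so:

  H_0: rank C_0 − rank ∂_1 = 9 − 8 = 1, and the invariant factors of ∂_1 are all 1, so H_0 = Z.
  H_1: rank ker ∂_1 − rank ∂_2 = (27 − 8) − 18 = 1, and ∂_2 has invariant factor 2 > 1, so H_1 = Z ⊕ Z/2Z.
  H_2: rank ker ∂_2 − rank ∂_3 = (18 − 18) − 0 = 0, and there is no ∂_3, so H_2 = 0.

As a check, the Euler characteristic is 9 − 27 + 18 = 0, which agrees with 1 − 1 + 0 = 0.

Hence the Betti numbers are b_0 = 1, b_1 = 1, b_2 = 0.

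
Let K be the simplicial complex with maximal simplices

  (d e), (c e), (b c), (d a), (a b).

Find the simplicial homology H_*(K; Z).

Take the total order a < b < c < d < e on the vertex set. Then K (dimension 1) consists of the simplices:

  0-simplices (5): a, b, c, d, e
  1-simplices (5): ab, ad, bc, ce, de

giving chain groups C_0 ≅ Z^5, C_1 ≅ Z^5.

The boundary map ∂_1: C_1 → C_0 is given by ∂[p,q] = [q] − [p]. For instance
  ∂bc = c − b.
The resulting 5×5 matrix has rank 4, and its Smith normal form has invariant factors (1,1,1,1).

From H_k ≅ ker(∂_k) / im(∂_{k+1}) we obtain:

  H_0: rank C_0 − rank ∂_1 = 5 − 4 = 1, and the invariant factors of ∂_1 are all 1, so H_0 ≅ Z.
  H_1: rank ker ∂_1 − rank ∂_2 = (5 − 4) − 0 = 1, and there is no ∂_2, so H_1 ≅ Z.

(K is a triangulation of the circle S^1.)

H_0 ≅ Z,  H_1 ≅ Z.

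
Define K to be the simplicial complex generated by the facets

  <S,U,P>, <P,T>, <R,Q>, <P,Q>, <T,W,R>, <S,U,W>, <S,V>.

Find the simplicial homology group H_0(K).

H_0 ≅ Z.

Order the vertices as P < Q < R < S < T < U < V < W. Listing each simplex with vertices in this order, K has dimension 2 with simplices:

  0-simplices (8): P, Q, R, S, T, U, V, W
  1-simplices (12): PQ, PS, PT, PU, QR, RT, RW, SU, SV, SW, TW, UW
  2-simplices (3): PSU, RTW, SUW

giving chain groups C_0 ≅ Z^8, C_1 ≅ Z^12, C_2 ≅ Z^3.

Boundary ∂_1: C_1 → C_0 sends each edge [p,q] (with p < q) to q − p. For instance
  ∂TW = W − T.
As a 8×12 matrix over Z this has rank 7, with invariant factors (1,1,1,1,1,1,1).

∂_2: C_2 → C_1 sends each 2-simplex [p,q,r] to [q,r] − [p,r] + [p,q]. For instance
  ∂RTW = TW − RW + RT,
  ∂SUW = UW − SW + SU.
As a 12×3 matrix over Z this has rank 3, with invariant factors (1,1,1).

Now H_k = ker ∂_k / im ∂_{k+1}, so:

  H_0: rank C_0 − rank ∂_1 = 8 − 7 = 1, and the invariant factors of ∂_1 are all 1, so H_0 ≅ Z.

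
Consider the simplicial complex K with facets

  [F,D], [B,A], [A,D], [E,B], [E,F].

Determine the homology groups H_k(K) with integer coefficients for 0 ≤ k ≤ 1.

K has 5 vertices, 5 edges.
rank ∂_0 = 0, rank ∂_1 = 4 ⇒ b_0 = 5 − 0 − 4 = 1; all invariant factors of ∂_1 are 1 so no torsion. So H_0 = Z.
rank ∂_1 = 4, rank ∂_2 = 0 ⇒ b_1 = 5 − 4 − 0 = 1. So H_1 = Z.

H_0 = Z,  H_1 = Z.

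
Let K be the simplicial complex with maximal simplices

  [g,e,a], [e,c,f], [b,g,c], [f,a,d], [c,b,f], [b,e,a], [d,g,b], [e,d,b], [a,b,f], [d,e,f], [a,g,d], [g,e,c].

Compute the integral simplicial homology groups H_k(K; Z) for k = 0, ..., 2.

Order the vertices as a < b < c < d < e < f < g. Listing each simplex with vertices in this order, K has dimension 2 with simplices:

  0-simplices (7): a, b, c, d, e, f, g
  1-simplices (18): ab, ad, ae, af, ag, bc, bd, be, bf, bg, ce, cf, cg, de, df, dg, ef, eg
  2-simplices (12): abe, abf, adf, adg, aeg, bcf, bcg, bde, bdg, cef, ceg, def

giving chain groups C_0 ≅ Z^7, C_1 ≅ Z^18, C_2 ≅ Z^12.

Boundary ∂_1: C_1 → C_0 maps an edge to its endpoints' difference, ∂[p,q] = q − p. For instance
  ∂bd = d − b.
The 7×18 boundary matrix has rank 6 and Smith normal form diag(1,1,1,1,1,1).

Boundary ∂_2: C_2 → C_1 acts by ∂[p,q,r] = [q,r] − [p,r] + [p,q]. For instance
  ∂bcf = cf − bf + bc,
  ∂bcg = cg − bg + bc.
The 18×12 boundary matrix has rank 12 and Smith normal form diag(1,1,1,1,1,1,1,1,1,1,1,2).

Computing H_k = (kernel of ∂_k) / (image of ∂_{k+1}):

  H_0: rank C_0 − rank ∂_1 = 7 − 6 = 1, and the invariant factors of ∂_1 are all 1, so H_0 = Z.
  H_1: rank ker ∂_1 − rank ∂_2 = (18 − 6) − 12 = 0, and ∂_2 has invariant factor 2 > 1, so H_1 = Z/2.
  H_2: rank ker ∂_2 − rank ∂_3 = (12 − 12) − 0 = 0, and there is no ∂_3, so H_2 = 0.

(K is a triangulation of the real projective plane RP^2.)

H_0 ≅ Z,  H_1 ≅ Z/2,  H_2 = 0.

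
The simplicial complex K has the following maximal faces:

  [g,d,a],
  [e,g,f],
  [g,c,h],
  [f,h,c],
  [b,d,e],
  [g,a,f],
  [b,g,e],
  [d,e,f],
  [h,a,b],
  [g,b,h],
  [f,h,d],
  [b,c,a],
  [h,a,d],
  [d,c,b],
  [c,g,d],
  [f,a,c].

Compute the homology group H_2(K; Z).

Order the vertices as a < b < c < d < e < f < g < h. Listing each simplex with vertices in this order, K has dimension 2 with simplices:

  0-simplices (8): a, b, c, d, e, f, g, h
  1-simplices (24): ab, ac, ad, af, ag, ah, bc, bd, be, bg, bh, cd, cf, cg, ch, de, df, dg, dh, ef, eg, fg, fh, gh
  2-simplices (16): abc, abh, acf, adg, adh, afg, bcd, bde, beg, bgh, cdg, cfh, cgh, def, dfh, efg

giving chain groups C_0 ≅ Z^8, C_1 ≅ Z^24, C_2 ≅ Z^16.

∂_1: C_1 → C_0 is given by ∂[p,q] = [q] − [p].
This gives a 8×24 integer matrix of rank 7; reducing to Smith normal form yields diagonal entries (1,1,1,1,1,1,1).

Boundary ∂_2: C_2 → C_1 acts by ∂[p,q,r] = [q,r] − [p,r] + [p,q]. For instance
  ∂acf = cf − af + ac,
  ∂afg = fg − ag + af.
This gives a 24×16 integer matrix of rank 15; reducing to Smith normal form yields diagonal entries (1,1,1,1,1,1,1,1,1,1,1,1,1,1,1).

Computing H_k = (kernel of ∂_k) / (image of ∂_{k+1}):

  H_2: rank ker ∂_2 − rank ∂_3 = (16 − 15) − 0 = 1, and there is no ∂_3, so H_2 = Z.

H_2 = Z.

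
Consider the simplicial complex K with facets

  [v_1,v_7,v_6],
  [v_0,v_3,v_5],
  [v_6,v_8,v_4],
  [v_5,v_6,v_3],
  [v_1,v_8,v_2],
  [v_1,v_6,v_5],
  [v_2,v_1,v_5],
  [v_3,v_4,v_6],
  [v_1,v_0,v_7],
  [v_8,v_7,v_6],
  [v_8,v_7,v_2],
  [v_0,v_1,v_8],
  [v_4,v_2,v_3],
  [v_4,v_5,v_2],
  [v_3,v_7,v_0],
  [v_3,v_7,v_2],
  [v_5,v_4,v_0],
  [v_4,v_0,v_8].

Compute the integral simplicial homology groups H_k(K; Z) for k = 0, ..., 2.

We work with the vertex ordering v_0 < v_1 < v_2 < v_3 < v_4 < v_5 < v_6 < v_7 < v_8. The simplices of K, each written with vertices in increasing order, are:

  0-simplices (9): [v_0], [v_1], [v_2], [v_3], [v_4], [v_5], [v_6], [v_7], [v_8]
  1-simplices (27): (27 of them)
  2-simplices (18): (18 of them)

Hence C_0 ≅ Z^9, C_1 ≅ Z^27, C_2 ≅ Z^18.

∂_1: C_1 → C_0 is given by ∂[p,q] = [q] − [p].
The resulting 9×27 matrix has rank 8, and its Smith normal form has invariant factors (1,1,1,1,1,1,1,1).

The boundary map ∂_2: C_2 → C_1 acts by ∂[p,q,r] = [q,r] − [p,r] + [p,q]. For instance
  ∂[v_0,v_1,v_8] = [v_1,v_8] − [v_0,v_8] + [v_0,v_1],
  ∂[v_0,v_1,v_7] = [v_1,v_7] − [v_0,v_7] + [v_0,v_1].
The 27×18 boundary matrix has rank 18 and Smith normal form diag(1,1,1,1,1,1,1,1,1,1,1,1,1,1,1,1,1,2).

Computing H_k = (kernel of ∂_k) / (image of ∂_{k+1}):

  H_0: rank C_0 − rank ∂_1 = 9 − 8 = 1, and the invariant factors of ∂_1 are all 1, so H_0 ≅ Z.
  H_1: rank ker ∂_1 − rank ∂_2 = (27 − 8) − 18 = 1, and ∂_2 has invariant factor 2 > 1, so H_1 ≅ Z ⊕ Z/2.
  H_2: rank ker ∂_2 − rank ∂_3 = (18 − 18) − 0 = 0, and there is no ∂_3, so H_2 ≅ 0.

As a check, the Euler characteristic is 9 − 27 + 18 = 0, which agrees with 1 − 1 + 0 = 0.
(K is a triangulation of the Klein bottle.)

H_0 ≅ Z,  H_1 ≅ Z ⊕ Z/2,  H_2 = 0.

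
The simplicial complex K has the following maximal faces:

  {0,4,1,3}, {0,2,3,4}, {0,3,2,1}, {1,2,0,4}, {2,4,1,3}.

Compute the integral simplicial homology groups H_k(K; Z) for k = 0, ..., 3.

Order the vertices as 0 < 1 < 2 < 3 < 4. Listing each simplex with vertices in this order, K has dimension 3 with simplices:

  0-simplices (5): [0], [1], [2], [3], [4]
  1-simplices (10): [0,1], [0,2], [0,3], [0,4], [1,2], [1,3], [1,4], [2,3], [2,4], [3,4]
  2-simplices (10): [0,1,2], [0,1,3], [0,1,4], [0,2,3], [0,2,4], [0,3,4], [1,2,3], [1,2,4], [1,3,4], [2,3,4]
  3-simplices (5): [0,1,2,3], [0,1,2,4], [0,1,3,4], [0,2,3,4], [1,2,3,4]

giving chain groups C_0 ≅ Z^5, C_1 ≅ Z^10, C_2 ≅ Z^10, C_3 ≅ Z^5.

Boundary ∂_1: C_1 → C_0 sends each edge [p,q] (with p < q) to q − p. For instance
  ∂[0,1] = [1] − [0].
The 5×10 boundary matrix has rank 4 and Smith normal form diag(1,1,1,1).

The boundary map ∂_2: C_2 → C_1 maps a triangle to the signed sum of its edges. For instance
  ∂[0,2,4] = [2,4] − [0,4] + [0,2],
  ∂[0,3,4] = [3,4] − [0,4] + [0,3].
This gives a 10×10 integer matrix of rank 6; reducing to Smith normal form yields diagonal entries (1,1,1,1,1,1).

The boundary map ∂_3: C_3 → C_2 sends each 3-simplex σ to the alternating sum Σ_i (−1)^i (σ with its i-th vertex removed). For instance
  ∂[0,1,2,3] = [1,2,3] − [0,2,3] + [0,1,3] − [0,1,2],
  ∂[0,2,3,4] = [2,3,4] − [0,3,4] + [0,2,4] − [0,2,3].
The 10×5 boundary matrix has rank 4 and Smith normal form diag(1,1,1,1).

Reading off H_k = ker ∂_k / im ∂_{k+1}:

  H_0: rank C_0 − rank ∂_1 = 5 − 4 = 1, and the invariant factors of ∂_1 are all 1, so H_0 = Z.
  H_1: rank ker ∂_1 − rank ∂_2 = (10 − 4) − 6 = 0, and the invariant factors of ∂_2 are all 1, so H_1 = 0.
  H_2: rank ker ∂_2 − rank ∂_3 = (10 − 6) − 4 = 0, and the invariant factors of ∂_3 are all 1, so H_2 = 0.
  H_3: rank ker ∂_3 − rank ∂_4 = (5 − 4) − 0 = 1, and there is no ∂_4, so H_3 = Z.

As a check, the Euler characteristic is 5 − 10 + 10 − 5 = 0, which agrees with 1 − 0 + 0 − 1 = 0.

H_0 ≅ Z,  H_1 = 0,  H_2 = 0,  H_3 ≅ Z.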